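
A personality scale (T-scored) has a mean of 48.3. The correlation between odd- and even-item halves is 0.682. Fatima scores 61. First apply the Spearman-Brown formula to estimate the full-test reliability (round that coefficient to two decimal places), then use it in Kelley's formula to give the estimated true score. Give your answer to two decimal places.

Spearman-Brown: ρ = 2r/(1 + r) = 2(0.682)/(1 + 0.682) = 1.3640/1.682 = 0.8109 → 0.81
T̂ = 0.81(61) + 0.19(48.3) = 49.41 + 9.177 = 58.587 → 58.59

58.59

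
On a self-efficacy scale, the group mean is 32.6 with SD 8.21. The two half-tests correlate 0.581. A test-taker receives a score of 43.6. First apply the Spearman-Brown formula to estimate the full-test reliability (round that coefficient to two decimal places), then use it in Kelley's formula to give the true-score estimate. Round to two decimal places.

Spearman-Brown: ρ = 2r/(1 + r) = 2(0.581)/(1 + 0.581) = 1.1620/1.581 = 0.7350 → 0.73
T̂ = ρX + (1 − ρ)μ
  = 0.73 × 43.6 + 0.27 × 32.6
  = 31.828 + 8.802
  = 40.630
  ≈ 40.63

40.63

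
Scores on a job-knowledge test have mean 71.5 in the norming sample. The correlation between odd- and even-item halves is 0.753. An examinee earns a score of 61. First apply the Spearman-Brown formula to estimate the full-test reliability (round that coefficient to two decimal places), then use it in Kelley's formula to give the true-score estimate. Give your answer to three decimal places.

Spearman-Brown: ρ = 2r/(1 + r) = 2(0.753)/(1 + 0.753) = 1.5060/1.753 = 0.8591 → 0.86
Kelley's formula gives T̂ = 0.86·61 + 0.14·71.5 = 52.46 + 10.010 = 62.4700.

62.470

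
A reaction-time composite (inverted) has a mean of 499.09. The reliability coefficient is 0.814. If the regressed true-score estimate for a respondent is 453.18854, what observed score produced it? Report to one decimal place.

442.7

T̂ = ρX + (1 − ρ)μ  ⇒  X = (T̂ − (1 − ρ)μ) / ρ
X = (453.18854 − 0.186 × 499.09) / 0.814 = (453.18854 − 92.83074) / 0.814 = 360.35780 / 0.814 = 442.700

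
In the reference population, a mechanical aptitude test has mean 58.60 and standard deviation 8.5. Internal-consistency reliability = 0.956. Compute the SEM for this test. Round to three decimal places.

1.783

SEM = SD · √(1 − ρ) = 8.5 × √0.044 = 8.5 × 0.2098 = 1.7830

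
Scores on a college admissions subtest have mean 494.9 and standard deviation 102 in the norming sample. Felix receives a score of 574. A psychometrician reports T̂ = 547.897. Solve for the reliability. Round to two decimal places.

0.67

T̂ = ρX + (1 − ρ)μ  ⇒  T̂ − μ = ρ(X − μ)
ρ = (T̂ − μ)/(X − μ) = (547.897 − 494.9) / (574 − 494.9) = 52.997 / 79.1 = 0.6700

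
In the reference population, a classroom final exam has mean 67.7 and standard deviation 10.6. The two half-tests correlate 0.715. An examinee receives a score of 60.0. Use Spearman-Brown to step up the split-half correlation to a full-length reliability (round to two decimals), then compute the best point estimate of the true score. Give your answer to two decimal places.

61.31

Spearman-Brown: ρ = 2r/(1 + r) = 2(0.715)/(1 + 0.715) = 1.4300/1.715 = 0.8338 → 0.83
T̂ = 0.83(60.0) + 0.17(67.7) = 49.800 + 11.509 = 61.309 → 61.31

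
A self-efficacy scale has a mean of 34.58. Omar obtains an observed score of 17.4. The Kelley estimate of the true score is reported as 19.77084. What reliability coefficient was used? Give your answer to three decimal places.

T̂ = ρX + (1 − ρ)μ  ⇒  T̂ − μ = ρ(X − μ)
ρ = (T̂ − μ)/(X − μ) = (19.77084 − 34.58) / (17.4 − 34.58) = -14.80916 / -17.18 = 0.86200

0.862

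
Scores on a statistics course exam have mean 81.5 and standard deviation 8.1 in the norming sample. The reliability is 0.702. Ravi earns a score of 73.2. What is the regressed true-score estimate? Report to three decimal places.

75.673

T̂ = 0.702(73.2) + 0.298(81.5) = 51.3864 + 24.2870 = 75.6734 → 75.673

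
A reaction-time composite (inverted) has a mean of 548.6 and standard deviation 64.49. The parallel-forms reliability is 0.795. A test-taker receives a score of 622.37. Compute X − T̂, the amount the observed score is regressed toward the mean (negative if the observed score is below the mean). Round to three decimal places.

T̂ = ρX + (1 − ρ)μ
  = 0.795 × 622.37 + 0.205 × 548.6
  = 494.78415 + 112.4630
  = 607.24715
  ≈ 607.2472
X − T̂ = 622.37 − 607.2472 = 15.1228 → 15.123

15.123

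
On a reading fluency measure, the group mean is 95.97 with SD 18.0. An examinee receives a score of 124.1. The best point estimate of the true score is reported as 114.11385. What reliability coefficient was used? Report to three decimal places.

T̂ = ρX + (1 − ρ)μ  ⇒  T̂ − μ = ρ(X − μ)
ρ = (T̂ − μ)/(X − μ) = (114.11385 − 95.97) / (124.1 − 95.97) = 18.14385 / 28.13 = 0.64500

0.645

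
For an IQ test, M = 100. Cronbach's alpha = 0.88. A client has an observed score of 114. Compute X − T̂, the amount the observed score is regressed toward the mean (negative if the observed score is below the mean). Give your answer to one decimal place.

Regress the observed score toward the mean by the unreliability: T̂ = 0.88·114 + 0.12·100 = 100.32 + 12.00 = 112.320.
X − T̂ = 114 − 112.32 = 1.68 → 1.7

1.7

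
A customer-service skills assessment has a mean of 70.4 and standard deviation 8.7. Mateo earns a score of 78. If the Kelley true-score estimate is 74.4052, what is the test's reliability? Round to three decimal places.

0.527

T̂ = ρX + (1 − ρ)μ  ⇒  T̂ − μ = ρ(X − μ)
ρ = (T̂ − μ)/(X − μ) = (74.4052 − 70.4) / (78 − 70.4) = 4.0052 / 7.6 = 0.52700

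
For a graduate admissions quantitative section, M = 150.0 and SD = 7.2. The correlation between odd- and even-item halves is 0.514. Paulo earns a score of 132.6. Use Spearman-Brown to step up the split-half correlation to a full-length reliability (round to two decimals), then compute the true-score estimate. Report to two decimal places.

Spearman-Brown: ρ = 2r/(1 + r) = 2(0.514)/(1 + 0.514) = 1.0280/1.514 = 0.6790 → 0.68
T̂ = ρX + (1 − ρ)μ
  = 0.68 × 132.6 + 0.32 × 150.0
  = 90.168 + 48.000
  = 138.168
  ≈ 138.17

138.17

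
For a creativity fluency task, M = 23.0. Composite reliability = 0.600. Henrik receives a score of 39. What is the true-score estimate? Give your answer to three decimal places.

32.600

Regress the observed score toward the mean by the unreliability: T̂ = 0.600·39 + 0.400·23.0 = 23.400 + 9.2000 = 32.6000.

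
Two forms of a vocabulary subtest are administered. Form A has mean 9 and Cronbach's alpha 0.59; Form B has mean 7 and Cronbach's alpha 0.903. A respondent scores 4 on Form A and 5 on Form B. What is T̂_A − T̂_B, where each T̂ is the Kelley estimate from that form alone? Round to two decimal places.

T̂_A = 0.59(4) + 0.41(9) = 6.0500
T̂_B = 0.903(5) + 0.097(7) = 5.1940
T̂_A − T̂_B = 0.8560

0.86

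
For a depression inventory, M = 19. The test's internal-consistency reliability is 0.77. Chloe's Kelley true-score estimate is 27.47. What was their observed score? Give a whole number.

30

T̂ = ρX + (1 − ρ)μ  ⇒  X = (T̂ − (1 − ρ)μ) / ρ
X = (27.47 − 0.23 × 19) / 0.77 = (27.47 − 4.37) / 0.77 = 23.10 / 0.77 = 30.00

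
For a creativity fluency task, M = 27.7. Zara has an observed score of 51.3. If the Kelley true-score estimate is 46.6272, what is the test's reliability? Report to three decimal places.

0.802

T̂ = ρX + (1 − ρ)μ  ⇒  T̂ − μ = ρ(X − μ)
ρ = (T̂ − μ)/(X − μ) = (46.6272 − 27.7) / (51.3 − 27.7) = 18.9272 / 23.6 = 0.80200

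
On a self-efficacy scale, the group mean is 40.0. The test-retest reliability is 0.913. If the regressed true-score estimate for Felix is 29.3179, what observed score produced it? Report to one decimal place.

T̂ = ρX + (1 − ρ)μ  ⇒  X = (T̂ − (1 − ρ)μ) / ρ
X = (29.3179 − 0.087 × 40.0) / 0.913 = (29.3179 − 3.4800) / 0.913 = 25.8379 / 0.913 = 28.300

28.3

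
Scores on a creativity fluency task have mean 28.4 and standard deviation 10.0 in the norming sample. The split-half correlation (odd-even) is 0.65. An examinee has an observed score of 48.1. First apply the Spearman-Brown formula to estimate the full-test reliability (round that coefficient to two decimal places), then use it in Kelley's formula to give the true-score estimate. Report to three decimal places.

43.963

Spearman-Brown: ρ = 2r/(1 + r) = 2(0.65)/(1 + 0.65) = 1.300/1.65 = 0.7879 → 0.79
T̂ = ρX + (1 − ρ)μ
  = 0.79 × 48.1 + 0.21 × 28.4
  = 37.999 + 5.964
  = 43.9630
  ≈ 43.963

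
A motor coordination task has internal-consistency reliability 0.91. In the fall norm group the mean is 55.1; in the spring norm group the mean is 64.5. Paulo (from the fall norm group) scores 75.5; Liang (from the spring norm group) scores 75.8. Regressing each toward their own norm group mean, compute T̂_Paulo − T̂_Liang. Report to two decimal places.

-1.12

T̂_Paulo = 0.91(75.5) + 0.09(55.1) = 73.6640
T̂_Liang = 0.91(75.8) + 0.09(64.5) = 74.7830
Difference = 73.6640 − 74.7830 = -1.1190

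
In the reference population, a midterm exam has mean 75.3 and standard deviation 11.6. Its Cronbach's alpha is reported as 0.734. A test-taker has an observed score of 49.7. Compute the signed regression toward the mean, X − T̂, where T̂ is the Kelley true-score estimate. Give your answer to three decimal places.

-6.810

T̂ = 0.734(49.7) + 0.266(75.3) = 36.4798 + 20.0298 = 56.50960 → 56.5096
X − T̂ = 49.7 − 56.5096 = -6.8096 → -6.810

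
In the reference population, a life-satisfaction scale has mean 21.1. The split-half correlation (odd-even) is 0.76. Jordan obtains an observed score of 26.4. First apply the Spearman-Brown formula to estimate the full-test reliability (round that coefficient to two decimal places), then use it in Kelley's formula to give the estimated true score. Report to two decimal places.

25.66

Spearman-Brown: ρ = 2r/(1 + r) = 2(0.76)/(1 + 0.76) = 1.520/1.76 = 0.8636 → 0.86
T̂ = 0.86(26.4) + 0.14(21.1) = 22.704 + 2.954 = 25.658 → 25.66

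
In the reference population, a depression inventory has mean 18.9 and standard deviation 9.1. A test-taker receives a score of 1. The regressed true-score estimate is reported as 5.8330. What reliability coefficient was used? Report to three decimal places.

0.730

T̂ = ρX + (1 − ρ)μ  ⇒  T̂ − μ = ρ(X − μ)
ρ = (T̂ − μ)/(X − μ) = (5.8330 − 18.9) / (1 − 18.9) = -13.0670 / -17.9 = 0.73000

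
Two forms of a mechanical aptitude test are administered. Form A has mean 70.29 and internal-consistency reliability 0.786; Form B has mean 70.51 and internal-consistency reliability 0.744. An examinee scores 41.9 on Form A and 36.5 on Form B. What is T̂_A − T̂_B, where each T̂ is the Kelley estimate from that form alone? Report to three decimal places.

2.769

T̂_A = 0.786(41.9) + 0.214(70.29) = 47.97546
T̂_B = 0.744(36.5) + 0.256(70.51) = 45.20656
T̂_A − T̂_B = 2.76890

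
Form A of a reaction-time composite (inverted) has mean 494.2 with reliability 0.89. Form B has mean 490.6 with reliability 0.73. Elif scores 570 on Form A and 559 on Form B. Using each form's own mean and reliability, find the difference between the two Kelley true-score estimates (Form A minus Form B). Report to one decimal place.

21.1

T̂_A = 0.89(570) + 0.11(494.2) = 561.662
T̂_B = 0.73(559) + 0.27(490.6) = 540.532
T̂_A − T̂_B = 21.130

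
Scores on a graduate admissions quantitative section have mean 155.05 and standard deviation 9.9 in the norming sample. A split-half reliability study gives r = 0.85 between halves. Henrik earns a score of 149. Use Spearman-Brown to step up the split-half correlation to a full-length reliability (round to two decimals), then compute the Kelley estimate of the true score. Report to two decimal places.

Spearman-Brown: ρ = 2r/(1 + r) = 2(0.85)/(1 + 0.85) = 1.700/1.85 = 0.9189 → 0.92
Regress the observed score toward the mean by the unreliability: T̂ = 0.92·149 + 0.08·155.05 = 137.08 + 12.4040 = 149.484.

149.48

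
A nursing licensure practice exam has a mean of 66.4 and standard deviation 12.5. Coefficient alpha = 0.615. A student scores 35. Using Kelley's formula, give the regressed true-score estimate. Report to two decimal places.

47.09

T̂ = 0.615(35) + 0.385(66.4) = 21.525 + 25.5640 = 47.089 → 47.09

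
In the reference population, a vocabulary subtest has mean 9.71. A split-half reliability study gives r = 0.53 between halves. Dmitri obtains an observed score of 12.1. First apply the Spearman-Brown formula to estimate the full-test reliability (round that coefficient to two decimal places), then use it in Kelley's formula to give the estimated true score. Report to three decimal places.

11.359

Spearman-Brown: ρ = 2r/(1 + r) = 2(0.53)/(1 + 0.53) = 1.060/1.53 = 0.6928 → 0.69
Weight the observed score by reliability and the mean by (1 − reliability): T̂ = 0.69·12.1 + 0.31·9.71 = 8.349 + 3.0101 = 11.3591.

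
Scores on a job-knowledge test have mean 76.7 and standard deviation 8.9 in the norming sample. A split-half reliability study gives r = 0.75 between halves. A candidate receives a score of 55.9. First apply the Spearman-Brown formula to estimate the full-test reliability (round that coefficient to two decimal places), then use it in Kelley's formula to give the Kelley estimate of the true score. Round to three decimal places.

58.812

Spearman-Brown: ρ = 2r/(1 + r) = 2(0.75)/(1 + 0.75) = 1.500/1.75 = 0.8571 → 0.86
T̂ = 0.86(55.9) + 0.14(76.7) = 48.074 + 10.738 = 58.8120 → 58.812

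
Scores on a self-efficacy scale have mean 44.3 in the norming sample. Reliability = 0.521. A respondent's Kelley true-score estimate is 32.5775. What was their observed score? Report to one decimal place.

T̂ = ρX + (1 − ρ)μ  ⇒  X = (T̂ − (1 − ρ)μ) / ρ
X = (32.5775 − 0.479 × 44.3) / 0.521 = (32.5775 − 21.2197) / 0.521 = 11.3578 / 0.521 = 21.800

21.8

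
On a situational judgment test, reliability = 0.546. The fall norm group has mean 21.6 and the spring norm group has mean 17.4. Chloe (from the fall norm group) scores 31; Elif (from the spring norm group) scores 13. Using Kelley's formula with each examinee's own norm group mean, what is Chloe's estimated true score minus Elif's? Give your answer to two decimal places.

11.73

T̂_Chloe = 0.546(31) + 0.454(21.6) = 26.7324
T̂_Elif = 0.546(13) + 0.454(17.4) = 14.9976
Difference = 26.7324 − 14.9976 = 11.7348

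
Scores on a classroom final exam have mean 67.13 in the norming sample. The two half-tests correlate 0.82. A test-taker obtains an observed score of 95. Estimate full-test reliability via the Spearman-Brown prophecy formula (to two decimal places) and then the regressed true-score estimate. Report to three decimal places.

Spearman-Brown: ρ = 2r/(1 + r) = 2(0.82)/(1 + 0.82) = 1.640/1.82 = 0.9011 → 0.90
T̂ = 0.90(95) + 0.10(67.13) = 85.50 + 6.7130 = 92.2130 → 92.213

92.213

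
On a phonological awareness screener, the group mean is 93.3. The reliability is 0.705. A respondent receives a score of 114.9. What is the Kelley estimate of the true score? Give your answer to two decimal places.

T̂ = 0.705(114.9) + 0.295(93.3) = 81.0045 + 27.5235 = 108.528 → 108.53

108.53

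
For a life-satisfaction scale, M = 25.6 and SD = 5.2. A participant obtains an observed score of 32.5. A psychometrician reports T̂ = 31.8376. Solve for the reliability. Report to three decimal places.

0.904

T̂ = ρX + (1 − ρ)μ  ⇒  T̂ − μ = ρ(X − μ)
ρ = (T̂ − μ)/(X − μ) = (31.8376 − 25.6) / (32.5 − 25.6) = 6.2376 / 6.9 = 0.90400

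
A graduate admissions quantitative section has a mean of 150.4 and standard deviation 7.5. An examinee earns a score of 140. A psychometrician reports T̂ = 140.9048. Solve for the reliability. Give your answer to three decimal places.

0.913

T̂ = ρX + (1 − ρ)μ  ⇒  T̂ − μ = ρ(X − μ)
ρ = (T̂ − μ)/(X − μ) = (140.9048 − 150.4) / (140 − 150.4) = -9.4952 / -10.4 = 0.91300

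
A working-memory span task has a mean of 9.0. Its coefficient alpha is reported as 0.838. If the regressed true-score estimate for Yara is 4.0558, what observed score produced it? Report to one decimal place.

3.1

T̂ = ρX + (1 − ρ)μ  ⇒  X = (T̂ − (1 − ρ)μ) / ρ
X = (4.0558 − 0.162 × 9.0) / 0.838 = (4.0558 − 1.4580) / 0.838 = 2.5978 / 0.838 = 3.100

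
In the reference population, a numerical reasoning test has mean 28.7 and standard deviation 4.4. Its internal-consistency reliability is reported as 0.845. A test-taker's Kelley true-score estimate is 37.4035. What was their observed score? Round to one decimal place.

39.0

T̂ = ρX + (1 − ρ)μ  ⇒  X = (T̂ − (1 − ρ)μ) / ρ
X = (37.4035 − 0.155 × 28.7) / 0.845 = (37.4035 − 4.4485) / 0.845 = 32.9550 / 0.845 = 39.000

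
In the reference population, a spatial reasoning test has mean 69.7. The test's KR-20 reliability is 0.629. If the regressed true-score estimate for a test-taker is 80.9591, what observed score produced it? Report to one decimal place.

T̂ = ρX + (1 − ρ)μ  ⇒  X = (T̂ − (1 − ρ)μ) / ρ
X = (80.9591 − 0.371 × 69.7) / 0.629 = (80.9591 − 25.8587) / 0.629 = 55.1004 / 0.629 = 87.600

87.6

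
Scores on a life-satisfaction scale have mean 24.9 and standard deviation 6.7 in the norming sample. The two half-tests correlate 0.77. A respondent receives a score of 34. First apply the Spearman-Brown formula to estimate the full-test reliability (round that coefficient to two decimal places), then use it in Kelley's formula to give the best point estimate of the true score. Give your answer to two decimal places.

32.82

Spearman-Brown: ρ = 2r/(1 + r) = 2(0.77)/(1 + 0.77) = 1.540/1.77 = 0.8701 → 0.87
T̂ = ρX + (1 − ρ)μ
  = 0.87 × 34 + 0.13 × 24.9
  = 29.58 + 3.237
  = 32.817
  ≈ 32.82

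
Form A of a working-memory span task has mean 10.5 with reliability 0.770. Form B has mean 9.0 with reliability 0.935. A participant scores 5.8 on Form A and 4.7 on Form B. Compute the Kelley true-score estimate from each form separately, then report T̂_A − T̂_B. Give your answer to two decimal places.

1.90

T̂_A = 0.770(5.8) + 0.230(10.5) = 6.8810
T̂_B = 0.935(4.7) + 0.065(9.0) = 4.9795
T̂_A − T̂_B = 1.9015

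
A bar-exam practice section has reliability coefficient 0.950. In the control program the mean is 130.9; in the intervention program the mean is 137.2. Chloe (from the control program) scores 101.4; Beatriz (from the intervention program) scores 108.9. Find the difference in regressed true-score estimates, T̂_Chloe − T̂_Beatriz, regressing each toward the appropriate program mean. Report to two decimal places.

T̂_Chloe = 0.950(101.4) + 0.050(130.9) = 102.8750
T̂_Beatriz = 0.950(108.9) + 0.050(137.2) = 110.3150
Difference = 102.8750 − 110.3150 = -7.4400

-7.44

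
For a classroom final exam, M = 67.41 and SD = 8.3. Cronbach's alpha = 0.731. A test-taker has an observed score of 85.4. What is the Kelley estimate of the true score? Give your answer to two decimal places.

80.56

T̂ = 0.731(85.4) + 0.269(67.41) = 62.4274 + 18.13329 = 80.561 → 80.56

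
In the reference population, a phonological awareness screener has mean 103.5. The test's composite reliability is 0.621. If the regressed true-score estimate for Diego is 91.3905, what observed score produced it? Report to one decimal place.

T̂ = ρX + (1 − ρ)μ  ⇒  X = (T̂ − (1 − ρ)μ) / ρ
X = (91.3905 − 0.379 × 103.5) / 0.621 = (91.3905 − 39.2265) / 0.621 = 52.1640 / 0.621 = 84.000

84.0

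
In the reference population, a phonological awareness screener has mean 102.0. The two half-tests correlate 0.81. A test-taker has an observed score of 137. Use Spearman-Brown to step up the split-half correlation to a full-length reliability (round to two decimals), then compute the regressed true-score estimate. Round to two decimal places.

Spearman-Brown: ρ = 2r/(1 + r) = 2(0.81)/(1 + 0.81) = 1.620/1.81 = 0.8950 → 0.90
T̂ = 0.90(137) + 0.10(102.0) = 123.30 + 10.200 = 133.500 → 133.50

133.50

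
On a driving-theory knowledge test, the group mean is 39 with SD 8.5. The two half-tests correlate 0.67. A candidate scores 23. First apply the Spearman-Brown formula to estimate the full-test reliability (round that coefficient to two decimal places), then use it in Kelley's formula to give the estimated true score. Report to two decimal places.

Spearman-Brown: ρ = 2r/(1 + r) = 2(0.67)/(1 + 0.67) = 1.340/1.67 = 0.8024 → 0.80
T̂ = 0.80(23) + 0.20(39) = 18.40 + 7.80 = 26.200 → 26.20

26.20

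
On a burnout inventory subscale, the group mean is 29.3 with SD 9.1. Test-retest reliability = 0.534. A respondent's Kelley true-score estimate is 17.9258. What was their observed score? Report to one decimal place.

8.0

T̂ = ρX + (1 − ρ)μ  ⇒  X = (T̂ − (1 − ρ)μ) / ρ
X = (17.9258 − 0.466 × 29.3) / 0.534 = (17.9258 − 13.6538) / 0.534 = 4.2720 / 0.534 = 8.000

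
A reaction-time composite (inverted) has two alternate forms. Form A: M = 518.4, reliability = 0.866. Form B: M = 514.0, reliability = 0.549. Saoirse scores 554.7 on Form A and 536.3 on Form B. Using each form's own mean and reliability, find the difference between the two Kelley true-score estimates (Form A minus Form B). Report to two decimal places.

23.59

T̂_A = 0.866(554.7) + 0.134(518.4) = 549.8358
T̂_B = 0.549(536.3) + 0.451(514.0) = 526.2427
T̂_A − T̂_B = 23.5931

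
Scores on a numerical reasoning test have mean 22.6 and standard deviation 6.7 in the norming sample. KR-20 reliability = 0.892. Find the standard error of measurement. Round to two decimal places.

2.20

SEM = SD · √(1 − ρ) = 6.7 × √0.108 = 6.7 × 0.3286 = 2.202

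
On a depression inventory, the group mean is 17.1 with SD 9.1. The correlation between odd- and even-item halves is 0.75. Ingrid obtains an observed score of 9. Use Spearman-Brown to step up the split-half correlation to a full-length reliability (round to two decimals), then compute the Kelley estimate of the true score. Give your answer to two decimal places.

10.13

Spearman-Brown: ρ = 2r/(1 + r) = 2(0.75)/(1 + 0.75) = 1.500/1.75 = 0.8571 → 0.86
T̂ = 0.86(9) + 0.14(17.1) = 7.74 + 2.394 = 10.134 → 10.13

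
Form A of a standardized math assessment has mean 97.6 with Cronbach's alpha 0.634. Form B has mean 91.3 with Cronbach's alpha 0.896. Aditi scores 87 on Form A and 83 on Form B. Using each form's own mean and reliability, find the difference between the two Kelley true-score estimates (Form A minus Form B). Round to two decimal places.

7.02

T̂_A = 0.634(87) + 0.366(97.6) = 90.8796
T̂_B = 0.896(83) + 0.104(91.3) = 83.8632
T̂_A − T̂_B = 7.0164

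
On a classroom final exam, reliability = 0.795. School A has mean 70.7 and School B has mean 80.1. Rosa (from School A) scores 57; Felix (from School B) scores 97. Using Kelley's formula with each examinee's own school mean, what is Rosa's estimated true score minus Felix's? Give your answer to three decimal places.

-33.727

T̂_Rosa = 0.795(57) + 0.205(70.7) = 59.80850
T̂_Felix = 0.795(97) + 0.205(80.1) = 93.53550
Difference = 59.80850 − 93.53550 = -33.72700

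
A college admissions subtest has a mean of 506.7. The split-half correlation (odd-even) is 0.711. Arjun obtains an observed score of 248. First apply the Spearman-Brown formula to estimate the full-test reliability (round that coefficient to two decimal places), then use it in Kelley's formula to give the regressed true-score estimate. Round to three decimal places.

291.979

Spearman-Brown: ρ = 2r/(1 + r) = 2(0.711)/(1 + 0.711) = 1.4220/1.711 = 0.8311 → 0.83
Regress the observed score toward the mean by the unreliability: T̂ = 0.83·248 + 0.17·506.7 = 205.84 + 86.139 = 291.9790.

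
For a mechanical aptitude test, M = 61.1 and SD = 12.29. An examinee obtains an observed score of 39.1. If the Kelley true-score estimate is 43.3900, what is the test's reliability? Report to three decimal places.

T̂ = ρX + (1 − ρ)μ  ⇒  T̂ − μ = ρ(X − μ)
ρ = (T̂ − μ)/(X − μ) = (43.3900 − 61.1) / (39.1 − 61.1) = -17.7100 / -22.0 = 0.80500

0.805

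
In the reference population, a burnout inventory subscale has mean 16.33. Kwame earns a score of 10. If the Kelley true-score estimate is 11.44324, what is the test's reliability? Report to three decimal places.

0.772

T̂ = ρX + (1 − ρ)μ  ⇒  T̂ − μ = ρ(X − μ)
ρ = (T̂ − μ)/(X − μ) = (11.44324 − 16.33) / (10 − 16.33) = -4.88676 / -6.33 = 0.77200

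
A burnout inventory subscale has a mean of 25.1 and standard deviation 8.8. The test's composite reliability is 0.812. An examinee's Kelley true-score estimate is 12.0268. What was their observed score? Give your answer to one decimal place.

9.0

T̂ = ρX + (1 − ρ)μ  ⇒  X = (T̂ − (1 − ρ)μ) / ρ
X = (12.0268 − 0.188 × 25.1) / 0.812 = (12.0268 − 4.7188) / 0.812 = 7.3080 / 0.812 = 9.000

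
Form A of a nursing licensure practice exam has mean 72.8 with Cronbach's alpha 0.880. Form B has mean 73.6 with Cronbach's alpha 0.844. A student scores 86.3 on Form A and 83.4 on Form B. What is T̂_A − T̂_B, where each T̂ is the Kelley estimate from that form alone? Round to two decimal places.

2.81

T̂_A = 0.880(86.3) + 0.120(72.8) = 84.6800
T̂_B = 0.844(83.4) + 0.156(73.6) = 81.8712
T̂_A − T̂_B = 2.8088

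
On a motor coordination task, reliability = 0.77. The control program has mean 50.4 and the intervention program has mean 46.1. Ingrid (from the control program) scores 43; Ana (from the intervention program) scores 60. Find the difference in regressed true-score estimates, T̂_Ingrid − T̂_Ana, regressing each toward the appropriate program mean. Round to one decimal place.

-12.1

T̂_Ingrid = 0.77(43) + 0.23(50.4) = 44.702
T̂_Ana = 0.77(60) + 0.23(46.1) = 56.803
Difference = 44.702 − 56.803 = -12.101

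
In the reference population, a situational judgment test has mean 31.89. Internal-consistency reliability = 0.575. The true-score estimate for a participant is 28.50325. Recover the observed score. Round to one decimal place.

T̂ = ρX + (1 − ρ)μ  ⇒  X = (T̂ − (1 − ρ)μ) / ρ
X = (28.50325 − 0.425 × 31.89) / 0.575 = (28.50325 − 13.55325) / 0.575 = 14.95000 / 0.575 = 26.000

26.0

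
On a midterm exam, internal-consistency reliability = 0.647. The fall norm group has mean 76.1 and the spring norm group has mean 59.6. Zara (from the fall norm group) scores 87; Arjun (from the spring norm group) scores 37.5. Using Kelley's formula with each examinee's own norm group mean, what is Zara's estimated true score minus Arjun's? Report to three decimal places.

T̂_Zara = 0.647(87) + 0.353(76.1) = 83.15230
T̂_Arjun = 0.647(37.5) + 0.353(59.6) = 45.30130
Difference = 83.15230 − 45.30130 = 37.85100

37.851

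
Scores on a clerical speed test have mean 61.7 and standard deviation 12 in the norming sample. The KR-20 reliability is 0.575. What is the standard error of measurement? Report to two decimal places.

7.82

SEM = SD · √(1 − ρ) = 12 × √0.425 = 12 × 0.6519 = 7.823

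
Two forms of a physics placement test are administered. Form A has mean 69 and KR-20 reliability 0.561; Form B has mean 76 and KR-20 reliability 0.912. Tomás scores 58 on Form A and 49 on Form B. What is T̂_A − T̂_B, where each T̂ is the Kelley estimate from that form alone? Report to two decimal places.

T̂_A = 0.561(58) + 0.439(69) = 62.8290
T̂_B = 0.912(49) + 0.088(76) = 51.3760
T̂_A − T̂_B = 11.4530

11.45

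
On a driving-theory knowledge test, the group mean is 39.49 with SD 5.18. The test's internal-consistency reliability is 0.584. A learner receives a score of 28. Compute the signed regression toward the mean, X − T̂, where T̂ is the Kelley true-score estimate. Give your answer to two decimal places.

-4.78

T̂ = ρX + (1 − ρ)μ
  = 0.584 × 28 + 0.416 × 39.49
  = 16.352 + 16.42784
  = 32.7798
  ≈ 32.780
X − T̂ = 28 − 32.780 = -4.780 → -4.78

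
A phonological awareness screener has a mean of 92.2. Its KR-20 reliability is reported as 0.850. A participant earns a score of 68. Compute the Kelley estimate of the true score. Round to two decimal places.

71.63

T̂ = 0.850(68) + 0.150(92.2) = 57.800 + 13.8300 = 71.630 → 71.63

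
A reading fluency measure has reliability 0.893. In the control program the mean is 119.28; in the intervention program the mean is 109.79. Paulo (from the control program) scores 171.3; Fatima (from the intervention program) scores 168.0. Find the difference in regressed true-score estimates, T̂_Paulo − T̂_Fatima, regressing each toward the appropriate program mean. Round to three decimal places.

T̂_Paulo = 0.893(171.3) + 0.107(119.28) = 165.73386
T̂_Fatima = 0.893(168.0) + 0.107(109.79) = 161.77153
Difference = 165.73386 − 161.77153 = 3.96233

3.962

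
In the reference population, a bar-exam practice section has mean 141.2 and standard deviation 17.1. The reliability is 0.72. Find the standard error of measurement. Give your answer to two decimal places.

9.05

SEM = SD · √(1 − ρ) = 17.1 × √0.28 = 17.1 × 0.5292 = 9.048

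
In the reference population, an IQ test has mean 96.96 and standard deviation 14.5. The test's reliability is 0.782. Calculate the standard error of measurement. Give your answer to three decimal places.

SEM = SD · √(1 − ρ) = 14.5 × √0.218 = 14.5 × 0.4669 = 6.7701

6.770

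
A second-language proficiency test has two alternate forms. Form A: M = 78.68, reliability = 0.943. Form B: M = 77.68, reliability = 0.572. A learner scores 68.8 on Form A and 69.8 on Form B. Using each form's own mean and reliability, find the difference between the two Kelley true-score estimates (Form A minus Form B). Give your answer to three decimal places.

T̂_A = 0.943(68.8) + 0.057(78.68) = 69.36316
T̂_B = 0.572(69.8) + 0.428(77.68) = 73.17264
T̂_A − T̂_B = -3.80948

-3.809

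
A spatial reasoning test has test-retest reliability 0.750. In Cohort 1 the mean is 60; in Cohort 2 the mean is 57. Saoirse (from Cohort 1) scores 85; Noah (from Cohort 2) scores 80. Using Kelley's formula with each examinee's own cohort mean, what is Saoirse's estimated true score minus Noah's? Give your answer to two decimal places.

4.50

T̂_Saoirse = 0.750(85) + 0.250(60) = 78.7500
T̂_Noah = 0.750(80) + 0.250(57) = 74.2500
Difference = 78.7500 − 74.2500 = 4.5000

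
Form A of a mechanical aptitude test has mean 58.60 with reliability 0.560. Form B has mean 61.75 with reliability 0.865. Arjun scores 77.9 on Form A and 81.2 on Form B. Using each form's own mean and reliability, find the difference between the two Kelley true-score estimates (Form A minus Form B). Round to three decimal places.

-9.166

T̂_A = 0.560(77.9) + 0.440(58.60) = 69.40800
T̂_B = 0.865(81.2) + 0.135(61.75) = 78.57425
T̂_A − T̂_B = -9.16625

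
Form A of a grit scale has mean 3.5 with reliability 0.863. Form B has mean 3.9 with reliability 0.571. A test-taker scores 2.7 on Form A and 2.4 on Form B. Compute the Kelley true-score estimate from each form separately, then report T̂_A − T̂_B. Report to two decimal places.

T̂_A = 0.863(2.7) + 0.137(3.5) = 2.8096
T̂_B = 0.571(2.4) + 0.429(3.9) = 3.0435
T̂_A − T̂_B = -0.2339

-0.23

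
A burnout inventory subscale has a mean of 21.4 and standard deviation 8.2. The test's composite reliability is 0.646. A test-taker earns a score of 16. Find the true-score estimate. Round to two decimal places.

17.91

T̂ = ρX + (1 − ρ)μ
  = 0.646 × 16 + 0.354 × 21.4
  = 10.336 + 7.5756
  = 17.912
  ≈ 17.91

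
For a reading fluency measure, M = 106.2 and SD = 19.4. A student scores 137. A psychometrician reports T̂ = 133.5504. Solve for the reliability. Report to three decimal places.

0.888

T̂ = ρX + (1 − ρ)μ  ⇒  T̂ − μ = ρ(X − μ)
ρ = (T̂ − μ)/(X − μ) = (133.5504 − 106.2) / (137 − 106.2) = 27.3504 / 30.8 = 0.88800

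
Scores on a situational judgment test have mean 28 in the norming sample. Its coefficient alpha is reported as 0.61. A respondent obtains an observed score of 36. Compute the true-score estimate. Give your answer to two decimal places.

T̂ = ρX + (1 − ρ)μ
  = 0.61 × 36 + 0.39 × 28
  = 21.96 + 10.92
  = 32.880
  ≈ 32.88

32.88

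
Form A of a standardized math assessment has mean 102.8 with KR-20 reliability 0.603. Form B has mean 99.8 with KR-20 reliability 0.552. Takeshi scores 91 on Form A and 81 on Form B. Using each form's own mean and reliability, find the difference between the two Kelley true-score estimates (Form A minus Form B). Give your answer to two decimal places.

6.26

T̂_A = 0.603(91) + 0.397(102.8) = 95.6846
T̂_B = 0.552(81) + 0.448(99.8) = 89.4224
T̂_A − T̂_B = 6.2622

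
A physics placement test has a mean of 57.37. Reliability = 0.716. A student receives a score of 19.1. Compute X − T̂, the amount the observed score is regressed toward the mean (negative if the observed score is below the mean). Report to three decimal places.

-10.869

T̂ = 0.716(19.1) + 0.284(57.37) = 13.6756 + 16.29308 = 29.96868 → 29.9687
X − T̂ = 19.1 − 29.9687 = -10.8687 → -10.869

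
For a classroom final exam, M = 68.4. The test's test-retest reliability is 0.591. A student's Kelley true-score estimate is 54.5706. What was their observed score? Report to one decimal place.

T̂ = ρX + (1 − ρ)μ  ⇒  X = (T̂ − (1 − ρ)μ) / ρ
X = (54.5706 − 0.409 × 68.4) / 0.591 = (54.5706 − 27.9756) / 0.591 = 26.5950 / 0.591 = 45.000

45.0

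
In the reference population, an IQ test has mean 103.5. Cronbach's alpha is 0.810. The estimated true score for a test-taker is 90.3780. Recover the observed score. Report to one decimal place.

87.3

T̂ = ρX + (1 − ρ)μ  ⇒  X = (T̂ − (1 − ρ)μ) / ρ
X = (90.3780 − 0.190 × 103.5) / 0.810 = (90.3780 − 19.6650) / 0.810 = 70.7130 / 0.810 = 87.300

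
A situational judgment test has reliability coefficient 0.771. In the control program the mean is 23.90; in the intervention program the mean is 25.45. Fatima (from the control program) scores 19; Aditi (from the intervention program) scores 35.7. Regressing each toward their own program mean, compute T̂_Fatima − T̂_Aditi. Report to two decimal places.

T̂_Fatima = 0.771(19) + 0.229(23.90) = 20.1221
T̂_Aditi = 0.771(35.7) + 0.229(25.45) = 33.3528
Difference = 20.1221 − 33.3528 = -13.2307

-13.23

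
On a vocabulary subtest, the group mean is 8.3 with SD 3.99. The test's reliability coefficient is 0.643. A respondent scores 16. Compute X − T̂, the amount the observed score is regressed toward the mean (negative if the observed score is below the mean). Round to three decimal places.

2.749

T̂ = 0.643(16) + 0.357(8.3) = 10.288 + 2.9631 = 13.25110 → 13.2511
X − T̂ = 16 − 13.2511 = 2.7489 → 2.749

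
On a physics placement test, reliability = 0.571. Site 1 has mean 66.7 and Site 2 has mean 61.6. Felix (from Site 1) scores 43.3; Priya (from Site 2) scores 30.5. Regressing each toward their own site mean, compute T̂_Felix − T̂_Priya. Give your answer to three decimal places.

9.497

T̂_Felix = 0.571(43.3) + 0.429(66.7) = 53.33860
T̂_Priya = 0.571(30.5) + 0.429(61.6) = 43.84190
Difference = 53.33860 − 43.84190 = 9.49670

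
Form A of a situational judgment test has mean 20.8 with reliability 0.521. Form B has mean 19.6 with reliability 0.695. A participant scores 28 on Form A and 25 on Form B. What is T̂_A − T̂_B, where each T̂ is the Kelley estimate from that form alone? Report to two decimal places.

T̂_A = 0.521(28) + 0.479(20.8) = 24.5512
T̂_B = 0.695(25) + 0.305(19.6) = 23.3530
T̂_A − T̂_B = 1.1982

1.20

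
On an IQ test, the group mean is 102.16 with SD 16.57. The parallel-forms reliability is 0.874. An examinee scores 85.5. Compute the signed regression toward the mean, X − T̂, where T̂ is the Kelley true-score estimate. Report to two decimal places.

-2.10

T̂ = 0.874(85.5) + 0.126(102.16) = 74.7270 + 12.87216 = 87.5992 → 87.599
X − T̂ = 85.5 − 87.599 = -2.099 → -2.10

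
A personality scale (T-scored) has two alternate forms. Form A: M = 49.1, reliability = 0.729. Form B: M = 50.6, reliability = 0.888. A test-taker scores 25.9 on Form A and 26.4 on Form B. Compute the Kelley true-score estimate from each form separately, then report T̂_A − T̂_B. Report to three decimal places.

3.077

T̂_A = 0.729(25.9) + 0.271(49.1) = 32.18720
T̂_B = 0.888(26.4) + 0.112(50.6) = 29.11040
T̂_A − T̂_B = 3.07680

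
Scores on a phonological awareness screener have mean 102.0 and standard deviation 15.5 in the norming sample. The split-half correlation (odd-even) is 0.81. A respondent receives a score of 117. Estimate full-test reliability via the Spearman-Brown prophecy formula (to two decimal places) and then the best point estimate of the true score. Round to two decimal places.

115.50

Spearman-Brown: ρ = 2r/(1 + r) = 2(0.81)/(1 + 0.81) = 1.620/1.81 = 0.8950 → 0.90
T̂ = ρX + (1 − ρ)μ
  = 0.90 × 117 + 0.10 × 102.0
  = 105.30 + 10.200
  = 115.500
  ≈ 115.50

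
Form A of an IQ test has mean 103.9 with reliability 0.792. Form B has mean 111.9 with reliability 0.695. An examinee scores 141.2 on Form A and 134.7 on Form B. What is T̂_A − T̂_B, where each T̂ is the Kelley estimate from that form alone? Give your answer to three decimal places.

T̂_A = 0.792(141.2) + 0.208(103.9) = 133.44160
T̂_B = 0.695(134.7) + 0.305(111.9) = 127.74600
T̂_A − T̂_B = 5.69560

5.696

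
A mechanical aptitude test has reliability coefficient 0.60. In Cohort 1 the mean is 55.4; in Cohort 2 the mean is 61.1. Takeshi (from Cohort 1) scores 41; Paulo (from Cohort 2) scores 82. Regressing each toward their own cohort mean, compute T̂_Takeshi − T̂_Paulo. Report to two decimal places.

T̂_Takeshi = 0.60(41) + 0.40(55.4) = 46.7600
T̂_Paulo = 0.60(82) + 0.40(61.1) = 73.6400
Difference = 46.7600 − 73.6400 = -26.8800

-26.88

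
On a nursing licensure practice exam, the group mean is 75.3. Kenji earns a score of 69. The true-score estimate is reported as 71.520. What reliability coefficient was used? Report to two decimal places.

0.60

T̂ = ρX + (1 − ρ)μ  ⇒  T̂ − μ = ρ(X − μ)
ρ = (T̂ − μ)/(X − μ) = (71.520 − 75.3) / (69 − 75.3) = -3.780 / -6.3 = 0.6000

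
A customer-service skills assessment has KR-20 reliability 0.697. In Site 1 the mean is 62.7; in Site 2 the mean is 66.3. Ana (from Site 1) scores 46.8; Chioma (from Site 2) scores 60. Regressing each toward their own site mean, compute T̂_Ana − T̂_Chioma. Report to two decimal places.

T̂_Ana = 0.697(46.8) + 0.303(62.7) = 51.6177
T̂_Chioma = 0.697(60) + 0.303(66.3) = 61.9089
Difference = 51.6177 − 61.9089 = -10.2912

-10.29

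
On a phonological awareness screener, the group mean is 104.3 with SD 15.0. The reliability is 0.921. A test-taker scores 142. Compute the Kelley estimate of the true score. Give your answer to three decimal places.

139.022

T̂ = ρX + (1 − ρ)μ
  = 0.921 × 142 + 0.079 × 104.3
  = 130.782 + 8.2397
  = 139.0217
  ≈ 139.022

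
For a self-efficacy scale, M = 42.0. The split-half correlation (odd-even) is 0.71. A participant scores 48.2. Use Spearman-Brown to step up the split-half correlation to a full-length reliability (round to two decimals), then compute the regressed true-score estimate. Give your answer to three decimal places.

Spearman-Brown: ρ = 2r/(1 + r) = 2(0.71)/(1 + 0.71) = 1.420/1.71 = 0.8304 → 0.83
Kelley's formula gives T̂ = 0.83·48.2 + 0.17·42.0 = 40.006 + 7.140 = 47.1460.

47.146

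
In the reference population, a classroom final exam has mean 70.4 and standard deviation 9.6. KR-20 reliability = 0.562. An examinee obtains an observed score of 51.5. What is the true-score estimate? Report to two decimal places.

59.78

Kelley's formula gives T̂ = 0.562·51.5 + 0.438·70.4 = 28.9430 + 30.8352 = 59.778.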